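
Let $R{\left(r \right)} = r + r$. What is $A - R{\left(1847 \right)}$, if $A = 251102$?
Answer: $247408$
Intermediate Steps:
$R{\left(r \right)} = 2 r$
$A - R{\left(1847 \right)} = 251102 - 2 \cdot 1847 = 251102 - 3694 = 247408$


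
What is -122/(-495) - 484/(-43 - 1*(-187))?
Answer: -6167/1980 ≈ -3.1146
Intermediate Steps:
-122/(-495) - 484/(-43 - 1*(-187)) = -122*(-1/495) - 484/(-43 + 187) = 122/495 - 484/144 = 122/495 - 484*1/144 = 122/495 - 121/36 = -6167/1980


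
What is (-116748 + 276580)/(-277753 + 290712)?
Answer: 159832/12959 ≈ 12.334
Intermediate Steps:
(-116748 + 276580)/(-277753 + 290712) = 159832/12959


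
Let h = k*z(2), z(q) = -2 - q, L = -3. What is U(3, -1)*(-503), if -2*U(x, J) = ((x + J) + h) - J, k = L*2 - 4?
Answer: 21629/2 ≈ 10815.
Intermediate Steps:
k = -10 (k = -3*2 - 4 = -6 - 4 = -10)
h = 40 (h = -10*(-2 - 1*2) = -10*(-2 - 2) = -10*(-4) = 40)
U(x, J) = -20 - x/2 (U(x, J) = -(((x + J) + 40) - J)/2 = -(((J + x) + 40) - J)/2 = -((40 + J + x) - J)/2 = -(40 + x)/2 = -20 - x/2)
U(3, -1)*(-503) = (-20 - ½*3)*(-503) = (-20 - 3/2)*(-503) = -43/2*(-503) = 21629/2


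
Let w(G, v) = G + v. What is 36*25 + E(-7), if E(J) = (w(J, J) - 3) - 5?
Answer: 878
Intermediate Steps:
E(J) = -8 + 2*J (E(J) = ((J + J) - 3) - 5 = (2*J - 3) - 5 = (-3 + 2*J) - 5 = -8 + 2*J)
36*25 + E(-7) = 36*25 + (-8 + 2*(-7)) = 900 + (-8 - 14) = 900 - 22 = 878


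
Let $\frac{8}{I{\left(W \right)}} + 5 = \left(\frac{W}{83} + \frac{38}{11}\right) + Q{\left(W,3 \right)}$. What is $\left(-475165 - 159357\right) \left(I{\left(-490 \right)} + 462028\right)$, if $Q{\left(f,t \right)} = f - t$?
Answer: $- \frac{66975448816603936}{228455} \approx -2.9317 \cdot 10^{11}$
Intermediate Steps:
$I{\left(W \right)} = \frac{8}{- \frac{50}{11} + \frac{84 W}{83}}$ ($I{\left(W \right)} = \frac{8}{-5 + \left(\left(\frac{W}{83} + \frac{38}{11}\right) + \left(W - 3\right)\right)} = \frac{8}{-5 + \left(\left(W \frac{1}{83} + 38 \cdot \frac{1}{11}\right) + \left(W - 3\right)\right)} = \frac{8}{-5 + \left(\left(\frac{W}{83} + \frac{38}{11}\right) + \left(-3 + W\right)\right)} = \frac{8}{-5 + \left(\left(\frac{38}{11} + \frac{W}{83}\right) + \left(-3 + W\right)\right)} = \frac{8}{-5 + \left(\frac{5}{11} + \frac{84 W}{83}\right)} = \frac{8}{- \frac{50}{11} + \frac{84 W}{83}}$)
$\left(-475165 - 159357\right) \left(I{\left(-490 \right)} + 462028\right) = \left(-475165 - 159357\right) \left(\frac{3652}{-2075 + 462 \left(-490\right)} + 462028\right) = - 634522 \left(\frac{3652}{-2075 - 226380} + 462028\right) = - 634522 \left(\frac{3652}{-228455} + 462028\right) = - 634522 \left(3652 \left(- \frac{1}{228455}\right) + 462028\right) = - 634522 \left(- \frac{3652}{228455} + 462028\right) = \left(-634522\right) \frac{105552603088}{228455} = - \frac{66975448816603936}{228455}$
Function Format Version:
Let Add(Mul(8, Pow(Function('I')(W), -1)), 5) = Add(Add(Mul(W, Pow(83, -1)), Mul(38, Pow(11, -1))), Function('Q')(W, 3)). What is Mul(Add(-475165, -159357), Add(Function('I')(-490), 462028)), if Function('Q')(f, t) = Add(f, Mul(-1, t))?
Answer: Rational(-66975448816603936, 228455) ≈ -2.9317e+11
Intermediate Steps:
Function('I')(W) = Mul(8, Pow(Add(Rational(-50, 11), Mul(Rational(84, 83), W)), -1)) (Function('I')(W) = Mul(8, Pow(Add(-5, Add(Add(Mul(W, Pow(83, -1)), Mul(38, Pow(11, -1))), Add(W, Mul(-1, 3)))), -1)) = Mul(8, Pow(Add(-5, Add(Add(Mul(W, Rational(1, 83)), Mul(38, Rational(1, 11))), Add(W, -3))), -1)) = Mul(8, Pow(Add(-5, Add(Add(Mul(Rational(1, 83), W), Rational(38, 11)), Add(-3, W))), -1)) = Mul(8, Pow(Add(-5, Add(Add(Rational(38, 11), Mul(Rational(1, 83), W)), Add(-3, W))), -1)) = Mul(8, Pow(Add(-5, Add(Rational(5, 11), Mul(Rational(84, 83), W))), -1)) = Mul(8, Pow(Add(Rational(-50, 11), Mul(Rational(84, 83), W)), -1)))
Mul(Add(-475165, -159357), Add(Function('I')(-490), 462028)) = Mul(Add(-475165, -159357), Add(Mul(3652, Pow(Add(-2075, Mul(462, -490)), -1)), 462028)) = Mul(-634522, Add(Mul(3652, Pow(Add(-2075, -226380), -1)), 462028)) = Mul(-634522, Add(Mul(3652, Pow(-228455, -1)), 462028)) = Mul(-634522, Add(Mul(3652, Rational(-1, 228455)), 462028)) = Mul(-634522, Add(Rational(-3652, 228455), 462028)) = Mul(-634522, Rational(105552603088, 228455)) = Rational(-66975448816603936, 228455)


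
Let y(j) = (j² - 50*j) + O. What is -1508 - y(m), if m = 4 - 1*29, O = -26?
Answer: -3357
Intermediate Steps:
m = -25 (m = 4 - 29 = -25)
y(j) = -26 + j² - 50*j (y(j) = (j² - 50*j) - 26 = -26 + j² - 50*j)
-1508 - y(m) = -1508 - (-26 + (-25)² - 50*(-25)) = -1508 - (-26 + 625 + 1250) = -1508 - 1*1849 = -1508 - 1849 = -3357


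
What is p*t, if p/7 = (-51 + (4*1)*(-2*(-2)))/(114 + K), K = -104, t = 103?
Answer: -5047/2 ≈ -2523.5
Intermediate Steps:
p = -49/2 (p = 7*((-51 + (4*1)*(-2*(-2)))/(114 - 104)) = 7*((-51 + 4*4)/10) = 7*((-51 + 16)*(⅒)) = 7*(-35*⅒) = 7*(-7/2) = -49/2 ≈ -24.500)
p*t = -49/2*103 = -5047/2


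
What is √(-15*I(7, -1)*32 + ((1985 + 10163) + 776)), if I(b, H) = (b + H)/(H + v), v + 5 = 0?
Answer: 2*√3351 ≈ 115.78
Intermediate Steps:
v = -5 (v = -5 + 0 = -5)
I(b, H) = (H + b)/(-5 + H) (I(b, H) = (b + H)/(H - 5) = (H + b)/(-5 + H))
√(-15*I(7, -1)*32 + ((1985 + 10163) + 776)) = √(-15*(-1 + 7)/(-5 - 1)*32 + ((1985 + 10163) + 776)) = √(-15*6/(-6)*32 + (12148 + 776)) = √(-(-5)*6/2*32 + 12924) = √(-15*(-1)*32 + 12924) = √(15*32 + 12924) = √(480 + 12924) = √13404 = 2*√3351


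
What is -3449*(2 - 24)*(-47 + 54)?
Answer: 531146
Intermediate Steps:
-3449*(2 - 24)*(-47 + 54) = -(-75878)*7 = -3449*(-154) = 531146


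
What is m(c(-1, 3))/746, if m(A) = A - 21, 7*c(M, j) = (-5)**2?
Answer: -61/2611 ≈ -0.023363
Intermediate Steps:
c(M, j) = 25/7 (c(M, j) = (1/7)*(-5)**2 = (1/7)*25 = 25/7)
m(A) = -21 + A
m(c(-1, 3))/746 = (-21 + 25/7)/746 = -122/7*1/746 = -61/2611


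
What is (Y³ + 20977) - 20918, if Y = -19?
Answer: -6800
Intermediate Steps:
(Y³ + 20977) - 20918 = ((-19)³ + 20977) - 20918 = (-6859 + 20977) - 20918 = 14118 - 20918 = -6800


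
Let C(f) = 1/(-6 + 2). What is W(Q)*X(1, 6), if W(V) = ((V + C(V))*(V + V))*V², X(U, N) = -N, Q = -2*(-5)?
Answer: -117000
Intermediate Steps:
C(f) = -¼ (C(f) = 1/(-4) = -¼)
Q = 10
W(V) = 2*V³*(-¼ + V) (W(V) = ((V - ¼)*(V + V))*V² = ((-¼ + V)*(2*V))*V² = (2*V*(-¼ + V))*V² = 2*V³*(-¼ + V))
W(Q)*X(1, 6) = ((½)*10³*(-1 + 4*10))*(-1*6) = ((½)*1000*(-1 + 40))*(-6) = ((½)*1000*39)*(-6) = 19500*(-6) = -117000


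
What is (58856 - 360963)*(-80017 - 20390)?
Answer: 30333657549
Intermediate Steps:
(58856 - 360963)*(-80017 - 20390) = -302107*(-100407) = 30333657549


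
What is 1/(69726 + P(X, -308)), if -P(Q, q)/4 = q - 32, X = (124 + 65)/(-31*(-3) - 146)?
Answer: 1/71086 ≈ 1.4067e-5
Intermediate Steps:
X = -189/53 (X = 189/(93 - 146) = 189/(-53) = 189*(-1/53) = -189/53 ≈ -3.5660)
P(Q, q) = 128 - 4*q (P(Q, q) = -4*(q - 32) = -4*(-32 + q) = 128 - 4*q)
1/(69726 + P(X, -308)) = 1/(69726 + (128 - 4*(-308))) = 1/(69726 + (128 + 1232)) = 1/(69726 + 1360) = 1/71086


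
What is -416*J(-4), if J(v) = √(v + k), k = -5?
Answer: -1248*I ≈ -1248.0*I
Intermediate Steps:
J(v) = √(-5 + v) (J(v) = √(v - 5) = √(-5 + v))
-416*J(-4) = -416*√(-5 - 4) = -1248*I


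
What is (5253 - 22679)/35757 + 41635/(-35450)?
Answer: -421298879/253517130 ≈ -1.6618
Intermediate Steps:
(5253 - 22679)/35757 + 41635/(-35450) = -17426*1/35757 + 41635*(-1/35450) = -17426/35757 - 8327/7090 = -421298879/253517130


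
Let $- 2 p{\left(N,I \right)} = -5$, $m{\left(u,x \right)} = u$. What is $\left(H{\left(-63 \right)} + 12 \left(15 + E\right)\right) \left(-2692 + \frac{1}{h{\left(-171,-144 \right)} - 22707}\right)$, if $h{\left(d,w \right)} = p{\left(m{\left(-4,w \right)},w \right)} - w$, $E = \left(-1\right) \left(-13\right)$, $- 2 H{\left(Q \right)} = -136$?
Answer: $- \frac{49072156536}{45121} \approx -1.0876 \cdot 10^{6}$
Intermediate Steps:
$H{\left(Q \right)} = 68$ ($H{\left(Q \right)} = \left(- \frac{1}{2}\right) \left(-136\right) = 68$)
$E = 13$
$p{\left(N,I \right)} = \frac{5}{2}$ ($p{\left(N,I \right)} = \left(- \frac{1}{2}\right) \left(-5\right) = \frac{5}{2}$)
$h{\left(d,w \right)} = \frac{5}{2} - w$
$\left(H{\left(-63 \right)} + 12 \left(15 + E\right)\right) \left(-2692 + \frac{1}{h{\left(-171,-144 \right)} - 22707}\right) = \left(68 + 12 \left(15 + 13\right)\right) \left(-2692 + \frac{1}{\left(\frac{5}{2} - -144\right) - 22707}\right) = \left(68 + 12 \cdot 28\right) \left(-2692 + \frac{1}{\left(\frac{5}{2} + 144\right) - 22707}\right) = \left(68 + 336\right) \left(-2692 + \frac{1}{\frac{293}{2} - 22707}\right) = 404 \left(-2692 + \frac{1}{- \frac{45121}{2}}\right) = 404 \left(-2692 - \frac{2}{45121}\right) = 404 \left(- \frac{121465734}{45121}\right) = - \frac{49072156536}{45121}$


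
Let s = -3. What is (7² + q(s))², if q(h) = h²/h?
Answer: 2116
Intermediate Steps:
q(h) = h
(7² + q(s))² = (7² - 3)² = (49 - 3)² = 46² = 2116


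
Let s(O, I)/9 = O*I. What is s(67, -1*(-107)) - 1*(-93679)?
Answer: 158200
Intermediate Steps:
s(O, I) = 9*I*O (s(O, I) = 9*(O*I) = 9*(I*O) = 9*I*O)
s(67, -1*(-107)) - 1*(-93679) = 9*(-1*(-107))*67 - 1*(-93679) = 9*107*67 + 93679 = 64521 + 93679 = 158200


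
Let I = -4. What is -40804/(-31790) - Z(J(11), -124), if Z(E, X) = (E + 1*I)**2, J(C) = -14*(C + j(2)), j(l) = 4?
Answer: -727907018/15895 ≈ -45795.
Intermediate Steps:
J(C) = -56 - 14*C (J(C) = -14*(C + 4) = -14*(4 + C) = -56 - 14*C)
Z(E, X) = (-4 + E)**2 (Z(E, X) = (E + 1*(-4))**2 = (E - 4)**2 = (-4 + E)**2)
-40804/(-31790) - Z(J(11), -124) = -40804/(-31790) - (-4 + (-56 - 14*11))**2 = -40804*(-1/31790) - (-4 + (-56 - 154))**2 = 20402/15895 - (-4 - 210)**2 = 20402/15895 - 1*(-214)**2 = 20402/15895 - 1*45796 = 20402/15895 - 45796 = -727907018/15895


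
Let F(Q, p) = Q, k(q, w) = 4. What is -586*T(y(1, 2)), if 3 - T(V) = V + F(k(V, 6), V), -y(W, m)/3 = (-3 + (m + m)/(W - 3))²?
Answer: -43364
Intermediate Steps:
y(W, m) = -3*(-3 + 2*m/(-3 + W))² (y(W, m) = -3*(-3 + (m + m)/(W - 3))² = -3*(-3 + (2*m)/(-3 + W))² = -3*(-3 + 2*m/(-3 + W))²)
T(V) = -1 - V (T(V) = 3 - (V + 4) = 3 - (4 + V) = 3 + (-4 - V) = -1 - V)
-586*T(y(1, 2)) = -586*(-1 - (-3)*(9 - 3*1 + 2*2)²/(-3 + 1)²) = -586*(-1 - (-3)*(9 - 3 + 4)²/(-2)²) = -586*(-1 - (-3)*10²/4) = -586*(-1 - (-3)*100/4) = -586*(-1 - 1*(-75)) = -586*(-1 + 75) = -586*74 = -43364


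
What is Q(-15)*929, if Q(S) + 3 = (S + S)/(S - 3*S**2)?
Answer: -63172/23 ≈ -2746.6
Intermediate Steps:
Q(S) = -3 + 2*S/(S - 3*S**2) (Q(S) = -3 + (S + S)/(S - 3*S**2) = -3 + (2*S)/(S - 3*S**2) = -3 + 2*S/(S - 3*S**2))
Q(-15)*929 = ((1 - 9*(-15))/(-1 + 3*(-15)))*929 = ((1 + 135)/(-1 - 45))*929 = (136/(-46))*929 = -1/46*136*929 = -68/23*929 = -63172/23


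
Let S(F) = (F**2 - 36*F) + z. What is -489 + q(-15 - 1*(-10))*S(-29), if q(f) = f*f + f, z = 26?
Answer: 37731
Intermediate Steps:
S(F) = 26 + F**2 - 36*F (S(F) = (F**2 - 36*F) + 26 = 26 + F**2 - 36*F)
q(f) = f + f**2 (q(f) = f**2 + f = f + f**2)
-489 + q(-15 - 1*(-10))*S(-29) = -489 + ((-15 - 1*(-10))*(1 + (-15 - 1*(-10))))*(26 + (-29)**2 - 36*(-29)) = -489 + ((-15 + 10)*(1 + (-15 + 10)))*(26 + 841 + 1044) = -489 - 5*(1 - 5)*1911 = -489 - 5*(-4)*1911 = -489 + 20*1911 = -489 + 38220 = 37731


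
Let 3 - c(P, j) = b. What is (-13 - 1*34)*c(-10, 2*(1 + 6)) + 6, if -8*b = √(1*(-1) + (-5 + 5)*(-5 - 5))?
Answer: -135 - 47*I/8 ≈ -135.0 - 5.875*I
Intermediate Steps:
b = -I/8 (b = -√(1*(-1) + (-5 + 5)*(-5 - 5))/8 = -√(-1 + 0*(-10))/8 = -√(-1 + 0)/8 = -I/8 ≈ -0.125*I)
c(P, j) = 3 + I/8 (c(P, j) = 3 - (-1)*I/8 = 3 + I/8)
(-13 - 1*34)*c(-10, 2*(1 + 6)) + 6 = (-13 - 1*34)*(3 + I/8) + 6 = (-13 - 34)*(3 + I/8) + 6 = -47*(3 + I/8) + 6 = (-141 - 47*I/8) + 6 = -135 - 47*I/8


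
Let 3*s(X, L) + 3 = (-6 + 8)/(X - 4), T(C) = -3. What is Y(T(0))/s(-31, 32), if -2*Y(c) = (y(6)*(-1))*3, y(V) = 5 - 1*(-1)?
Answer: -945/107 ≈ -8.8318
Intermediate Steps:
y(V) = 6 (y(V) = 5 + 1 = 6)
s(X, L) = -1 + 2/(3*(-4 + X)) (s(X, L) = -1 + ((-6 + 8)/(X - 4))/3 = -1 + (2/(-4 + X))/3 = -1 + 2/(3*(-4 + X)))
Y(c) = 9 (Y(c) = -6*(-1)*3/2 = -(-3)*3 = -½*(-18) = 9)
Y(T(0))/s(-31, 32) = 9/(((14/3 - 1*(-31))/(-4 - 31))) = 9/(((14/3 + 31)/(-35))) = 9/((-1/35*107/3)) = 9/(-107/105) = 9*(-105/107) = -945/107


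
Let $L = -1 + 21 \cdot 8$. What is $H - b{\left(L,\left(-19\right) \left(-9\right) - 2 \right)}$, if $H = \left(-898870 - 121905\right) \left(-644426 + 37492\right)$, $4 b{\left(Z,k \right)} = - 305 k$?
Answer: $\frac{2478172266945}{4} \approx 6.1954 \cdot 10^{11}$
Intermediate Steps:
$L = 167$ ($L = -1 + 168 = 167$)
$b{\left(Z,k \right)} = - \frac{305 k}{4}$ ($b{\left(Z,k \right)} = \frac{\left(-305\right) k}{4} = - \frac{305 k}{4}$)
$H = 619543053850$ ($H = \left(-1020775\right) \left(-606934\right) = 619543053850$)
$H - b{\left(L,\left(-19\right) \left(-9\right) - 2 \right)} = 619543053850 - - \frac{305 \left(\left(-19\right) \left(-9\right) - 2\right)}{4} = 619543053850 - - \frac{305 \left(171 - 2\right)}{4} = 619543053850 - \left(- \frac{305}{4}\right) 169 = 619543053850 - - \frac{51545}{4} = 619543053850 + \frac{51545}{4} = \frac{2478172266945}{4}$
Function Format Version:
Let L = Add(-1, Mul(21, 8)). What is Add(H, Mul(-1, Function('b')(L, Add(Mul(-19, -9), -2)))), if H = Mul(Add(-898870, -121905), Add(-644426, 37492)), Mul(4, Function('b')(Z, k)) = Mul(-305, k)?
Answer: Rational(2478172266945, 4) ≈ 6.1954e+11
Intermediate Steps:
L = 167 (L = Add(-1, 168) = 167)
Function('b')(Z, k) = Mul(Rational(-305, 4), k) (Function('b')(Z, k) = Mul(Rational(1, 4), Mul(-305, k)) = Mul(Rational(-305, 4), k))
H = 619543053850 (H = Mul(-1020775, -606934) = 619543053850)
Add(H, Mul(-1, Function('b')(L, Add(Mul(-19, -9), -2)))) = Add(619543053850, Mul(-1, Mul(Rational(-305, 4), Add(Mul(-19, -9), -2)))) = Add(619543053850, Mul(-1, Mul(Rational(-305, 4), Add(171, -2)))) = Add(619543053850, Mul(-1, Mul(Rational(-305, 4), 169))) = Add(619543053850, Mul(-1, Rational(-51545, 4))) = Add(619543053850, Rational(51545, 4)) = Rational(2478172266945, 4)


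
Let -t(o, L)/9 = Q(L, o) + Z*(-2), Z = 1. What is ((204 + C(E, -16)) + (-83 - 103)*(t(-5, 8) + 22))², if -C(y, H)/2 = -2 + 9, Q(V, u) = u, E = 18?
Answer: 243984400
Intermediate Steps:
t(o, L) = 18 - 9*o (t(o, L) = -9*(o + 1*(-2)) = -9*(o - 2) = -9*(-2 + o) = 18 - 9*o)
C(y, H) = -14 (C(y, H) = -2*(-2 + 9) = -2*7 = -14)
((204 + C(E, -16)) + (-83 - 103)*(t(-5, 8) + 22))² = ((204 - 14) + (-83 - 103)*((18 - 9*(-5)) + 22))² = (190 - 186*((18 + 45) + 22))² = (190 - 186*(63 + 22))² = (190 - 186*85)² = (190 - 15810)² = (-15620)² = 243984400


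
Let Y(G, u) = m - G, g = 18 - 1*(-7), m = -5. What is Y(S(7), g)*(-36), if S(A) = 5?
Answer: 360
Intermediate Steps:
g = 25 (g = 18 + 7 = 25)
Y(G, u) = -5 - G
Y(S(7), g)*(-36) = (-5 - 1*5)*(-36) = (-5 - 5)*(-36) = -10*(-36) = 360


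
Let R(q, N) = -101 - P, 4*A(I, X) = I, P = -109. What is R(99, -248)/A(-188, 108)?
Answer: -8/47 ≈ -0.17021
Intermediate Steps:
A(I, X) = I/4
R(q, N) = 8 (R(q, N) = -101 - 1*(-109) = -101 + 109 = 8)
R(99, -248)/A(-188, 108) = 8/(((¼)*(-188))) = 8/(-47) = 8*(-1/47) = -8/47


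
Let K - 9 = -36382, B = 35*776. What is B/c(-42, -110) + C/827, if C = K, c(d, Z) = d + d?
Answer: -911309/2481 ≈ -367.32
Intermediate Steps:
c(d, Z) = 2*d
B = 27160
K = -36373 (K = 9 - 36382 = -36373)
C = -36373
B/c(-42, -110) + C/827 = 27160/((2*(-42))) - 36373/827 = 27160/(-84) - 36373*1/827 = 27160*(-1/84) - 36373/827 = -970/3 - 36373/827 = -911309/2481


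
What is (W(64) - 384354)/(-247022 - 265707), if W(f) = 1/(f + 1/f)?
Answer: 1574698274/2100650713 ≈ 0.74962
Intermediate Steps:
(W(64) - 384354)/(-247022 - 265707) = (64/(1 + 64²) - 384354)/(-247022 - 265707) = (64/(1 + 4096) - 384354)/(-512729) = (64/4097 - 384354)*(-1/512729) = -1574698274/4097*(-1/512729) = 1574698274/2100650713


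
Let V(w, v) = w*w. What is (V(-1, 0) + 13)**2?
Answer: 196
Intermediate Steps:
V(w, v) = w**2
(V(-1, 0) + 13)**2 = ((-1)**2 + 13)**2 = (1 + 13)**2 = 14**2 = 196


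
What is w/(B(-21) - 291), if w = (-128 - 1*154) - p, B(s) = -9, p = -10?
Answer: 68/75 ≈ 0.90667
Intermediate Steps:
w = -272 (w = (-128 - 1*154) - 1*(-10) = (-128 - 154) + 10 = -282 + 10 = -272)
w/(B(-21) - 291) = -272/(-9 - 291) = -272/(-300) = -272*(-1/300) = 68/75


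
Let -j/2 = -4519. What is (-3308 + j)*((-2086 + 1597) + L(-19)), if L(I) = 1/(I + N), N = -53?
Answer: -33624595/12 ≈ -2.8020e+6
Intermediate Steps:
j = 9038 (j = -2*(-4519) = 9038)
L(I) = 1/(-53 + I) (L(I) = 1/(I - 53) = 1/(-53 + I))
(-3308 + j)*((-2086 + 1597) + L(-19)) = (-3308 + 9038)*((-2086 + 1597) + 1/(-53 - 19)) = 5730*(-489 + 1/(-72)) = 5730*(-489 - 1/72) = 5730*(-35209/72) = -33624595/12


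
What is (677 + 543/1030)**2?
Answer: 486998809609/1060900 ≈ 4.5904e+5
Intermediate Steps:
(677 + 543/1030)**2 = (697853/1030)**2 = 486998809609/1060900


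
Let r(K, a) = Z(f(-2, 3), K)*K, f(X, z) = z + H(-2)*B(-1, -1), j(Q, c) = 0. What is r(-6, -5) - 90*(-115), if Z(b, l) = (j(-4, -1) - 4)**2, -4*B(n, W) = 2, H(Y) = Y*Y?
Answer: 10254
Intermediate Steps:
H(Y) = Y**2
B(n, W) = -1/2 (B(n, W) = -1/4*2 = -1/2)
f(X, z) = -2 + z (f(X, z) = z + (-2)**2*(-1/2) = z + 4*(-1/2) = z - 2 = -2 + z)
Z(b, l) = 16 (Z(b, l) = (0 - 4)**2 = (-4)**2 = 16)
r(K, a) = 16*K
r(-6, -5) - 90*(-115) = 16*(-6) - 90*(-115) = -96 + 10350 = 10254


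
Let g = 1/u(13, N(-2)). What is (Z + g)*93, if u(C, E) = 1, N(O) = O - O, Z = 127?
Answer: 11904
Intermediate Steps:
N(O) = 0
g = 1 (g = 1/1 = 1)
(Z + g)*93 = (127 + 1)*93 = 128*93 = 11904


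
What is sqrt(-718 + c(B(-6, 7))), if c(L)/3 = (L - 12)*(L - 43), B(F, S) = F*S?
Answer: 2*sqrt(3263) ≈ 114.25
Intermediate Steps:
c(L) = 3*(-43 + L)*(-12 + L) (c(L) = 3*((L - 12)*(L - 43)) = 3*((-12 + L)*(-43 + L)) = 3*((-43 + L)*(-12 + L)) = 3*(-43 + L)*(-12 + L))
sqrt(-718 + c(B(-6, 7))) = sqrt(-718 + (1548 - (-990)*7 + 3*(-6*7)**2)) = sqrt(-718 + (1548 - 165*(-42) + 3*(-42)**2)) = sqrt(-718 + (1548 + 6930 + 3*1764)) = sqrt(-718 + (1548 + 6930 + 5292)) = sqrt(-718 + 13770) = sqrt(13052) = 2*sqrt(3263)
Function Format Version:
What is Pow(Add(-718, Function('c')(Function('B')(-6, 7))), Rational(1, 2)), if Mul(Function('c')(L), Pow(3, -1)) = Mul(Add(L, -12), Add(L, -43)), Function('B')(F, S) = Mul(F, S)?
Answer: Mul(2, Pow(3263, Rational(1, 2))) ≈ 114.25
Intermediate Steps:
Function('c')(L) = Mul(3, Add(-43, L), Add(-12, L)) (Function('c')(L) = Mul(3, Mul(Add(L, -12), Add(L, -43))) = Mul(3, Mul(Add(-12, L), Add(-43, L))) = Mul(3, Mul(Add(-43, L), Add(-12, L))) = Mul(3, Add(-43, L), Add(-12, L)))
Pow(Add(-718, Function('c')(Function('B')(-6, 7))), Rational(1, 2)) = Pow(Add(-718, Add(1548, Mul(-165, Mul(-6, 7)), Mul(3, Pow(Mul(-6, 7), 2)))), Rational(1, 2)) = Pow(Add(-718, Add(1548, Mul(-165, -42), Mul(3, Pow(-42, 2)))), Rational(1, 2)) = Pow(Add(-718, Add(1548, 6930, Mul(3, 1764))), Rational(1, 2)) = Pow(Add(-718, Add(1548, 6930, 5292)), Rational(1, 2)) = Pow(Add(-718, 13770), Rational(1, 2)) = Pow(13052, Rational(1, 2)) = Mul(2, Pow(3263, Rational(1, 2)))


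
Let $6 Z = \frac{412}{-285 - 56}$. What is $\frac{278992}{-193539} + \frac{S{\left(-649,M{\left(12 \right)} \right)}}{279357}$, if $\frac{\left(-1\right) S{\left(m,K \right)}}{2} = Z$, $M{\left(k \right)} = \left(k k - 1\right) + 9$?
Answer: $- \frac{26576956957748}{18436667778243} \approx -1.4415$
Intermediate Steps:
$M{\left(k \right)} = 8 + k^{2}$ ($M{\left(k \right)} = \left(k^{2} - 1\right) + 9 = \left(-1 + k^{2}\right) + 9 = 8 + k^{2}$)
$Z = - \frac{206}{1023}$ ($Z = \frac{412 \frac{1}{-285 - 56}}{6} = \frac{412 \frac{1}{-341}}{6} = \frac{412 \left(- \frac{1}{341}\right)}{6} = \frac{1}{6} \left(- \frac{412}{341}\right) = - \frac{206}{1023} \approx -0.20137$)
$S{\left(m,K \right)} = \frac{412}{1023}$ ($S{\left(m,K \right)} = \left(-2\right) \left(- \frac{206}{1023}\right) = \frac{412}{1023}$)
$\frac{278992}{-193539} + \frac{S{\left(-649,M{\left(12 \right)} \right)}}{279357} = \frac{278992}{-193539} + \frac{412}{1023 \cdot 279357} = 278992 \left(- \frac{1}{193539}\right) + \frac{412}{1023} \cdot \frac{1}{279357} = - \frac{278992}{193539} + \frac{412}{285782211} = - \frac{26576956957748}{18436667778243}$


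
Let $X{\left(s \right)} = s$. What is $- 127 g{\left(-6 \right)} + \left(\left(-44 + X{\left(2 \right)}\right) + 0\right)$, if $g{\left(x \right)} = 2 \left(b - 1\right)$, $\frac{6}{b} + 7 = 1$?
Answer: $466$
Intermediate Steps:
$b = -1$ ($b = \frac{6}{-7 + 1} = \frac{6}{-6} = 6 \left(- \frac{1}{6}\right) = -1$)
$g{\left(x \right)} = -4$ ($g{\left(x \right)} = 2 \left(-1 - 1\right) = 2 \left(-2\right) = -4$)
$- 127 g{\left(-6 \right)} + \left(\left(-44 + X{\left(2 \right)}\right) + 0\right) = \left(-127\right) \left(-4\right) + \left(\left(-44 + 2\right) + 0\right) = 508 + \left(-42 + 0\right) = 508 - 42 = 466$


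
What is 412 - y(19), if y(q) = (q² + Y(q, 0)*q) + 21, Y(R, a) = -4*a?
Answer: 30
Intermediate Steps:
y(q) = 21 + q² (y(q) = (q² + (-4*0)*q) + 21 = (q² + 0*q) + 21 = (q² + 0) + 21 = q² + 21 = 21 + q²)
412 - y(19) = 412 - (21 + 19²) = 412 - (21 + 361) = 412 - 1*382 = 412 - 382 = 30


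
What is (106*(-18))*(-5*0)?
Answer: 0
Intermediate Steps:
(106*(-18))*(-5*0) = -1908*0 = 0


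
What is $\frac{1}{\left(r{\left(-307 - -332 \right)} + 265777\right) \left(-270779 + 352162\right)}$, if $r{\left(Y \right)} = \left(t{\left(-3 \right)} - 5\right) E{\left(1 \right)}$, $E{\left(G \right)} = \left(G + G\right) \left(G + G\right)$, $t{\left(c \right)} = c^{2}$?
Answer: $\frac{1}{21631031719} \approx 4.623 \cdot 10^{-11}$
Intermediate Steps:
$E{\left(G \right)} = 4 G^{2}$ ($E{\left(G \right)} = 2 G 2 G = 4 G^{2}$)
$r{\left(Y \right)} = 16$ ($r{\left(Y \right)} = \left(\left(-3\right)^{2} - 5\right) 4 \cdot 1^{2} = \left(9 - 5\right) 4 \cdot 1 = 4 \cdot 4 = 16$)
$\frac{1}{\left(r{\left(-307 - -332 \right)} + 265777\right) \left(-270779 + 352162\right)} = \frac{1}{\left(16 + 265777\right) \left(-270779 + 352162\right)} = \frac{1}{265793 \cdot 81383} = \frac{1}{21631031719}$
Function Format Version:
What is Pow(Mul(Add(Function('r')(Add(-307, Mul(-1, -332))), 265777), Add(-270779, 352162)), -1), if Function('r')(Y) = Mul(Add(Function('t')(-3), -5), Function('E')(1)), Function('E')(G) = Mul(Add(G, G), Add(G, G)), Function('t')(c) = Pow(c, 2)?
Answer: Rational(1, 21631031719) ≈ 4.6230e-11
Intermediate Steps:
Function('E')(G) = Mul(4, Pow(G, 2)) (Function('E')(G) = Mul(Mul(2, G), Mul(2, G)) = Mul(4, Pow(G, 2)))
Function('r')(Y) = 16 (Function('r')(Y) = Mul(Add(Pow(-3, 2), -5), Mul(4, Pow(1, 2))) = Mul(Add(9, -5), Mul(4, 1)) = Mul(4, 4) = 16)
Pow(Mul(Add(Function('r')(Add(-307, Mul(-1, -332))), 265777), Add(-270779, 352162)), -1) = Pow(Mul(Add(16, 265777), Add(-270779, 352162)), -1) = Pow(Mul(265793, 81383), -1) = Pow(21631031719, -1) = Rational(1, 21631031719)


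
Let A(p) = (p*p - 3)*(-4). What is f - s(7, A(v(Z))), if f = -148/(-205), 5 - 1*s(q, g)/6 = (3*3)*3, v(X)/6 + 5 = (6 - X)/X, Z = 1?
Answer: 27208/205 ≈ 132.72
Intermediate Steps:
v(X) = -30 + 6*(6 - X)/X (v(X) = -30 + 6*((6 - X)/X) = -30 + 6*(6 - X)/X)
A(p) = 12 - 4*p² (A(p) = (p² - 3)*(-4) = (-3 + p²)*(-4) = 12 - 4*p²)
s(q, g) = -132 (s(q, g) = 30 - 6*3*3*3 = 30 - 54*3 = 30 - 6*27 = 30 - 162 = -132)
f = 148/205 (f = -148*(-1/205) = 148/205 ≈ 0.72195)
f - s(7, A(v(Z))) = 148/205 - 1*(-132) = 148/205 + 132 = 27208/205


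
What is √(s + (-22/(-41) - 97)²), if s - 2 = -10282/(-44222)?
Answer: √7649163228647558/906551 ≈ 96.475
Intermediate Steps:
s = 49363/22111 (s = 2 - 10282/(-44222) = 2 - 10282*(-1/44222) = 2 + 5141/22111 = 49363/22111 ≈ 2.2325)
√(s + (-22/(-41) - 97)²) = √(49363/22111 + (-22/(-41) - 97)²) = √(49363/22111 + (-22*(-1/41) - 97)²) = √(49363/22111 + (22/41 - 97)²) = √(49363/22111 + (-3955/41)²) = √(49363/22111 + 15642025/1681) = √(345943793978/37168591) = √7649163228647558/906551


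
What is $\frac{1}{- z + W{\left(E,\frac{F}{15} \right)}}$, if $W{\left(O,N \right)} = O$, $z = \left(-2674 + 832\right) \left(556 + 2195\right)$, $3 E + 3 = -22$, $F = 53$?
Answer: $\frac{3}{15202001} \approx 1.9734 \cdot 10^{-7}$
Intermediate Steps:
$E = - \frac{25}{3}$ ($E = -1 + \frac{1}{3} \left(-22\right) = -1 - \frac{22}{3} = - \frac{25}{3} \approx -8.3333$)
$z = -5067342$ ($z = \left(-1842\right) 2751 = -5067342$)
$\frac{1}{- z + W{\left(E,\frac{F}{15} \right)}} = \frac{1}{\left(-1\right) \left(-5067342\right) - \frac{25}{3}} = \frac{1}{5067342 - \frac{25}{3}} = \frac{1}{\frac{15202001}{3}} = \frac{3}{15202001}$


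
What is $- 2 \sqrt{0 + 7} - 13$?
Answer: $-13 - 2 \sqrt{7} \approx -18.292$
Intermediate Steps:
$- 2 \sqrt{0 + 7} - 13 = - 2 \sqrt{7} - 13 = -13 - 2 \sqrt{7}$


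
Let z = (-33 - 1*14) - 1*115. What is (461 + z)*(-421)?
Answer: -125879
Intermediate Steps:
z = -162 (z = (-33 - 14) - 115 = -47 - 115 = -162)
(461 + z)*(-421) = (461 - 162)*(-421) = 299*(-421) = -125879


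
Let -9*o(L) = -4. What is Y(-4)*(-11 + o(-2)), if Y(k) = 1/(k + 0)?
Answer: 95/36 ≈ 2.6389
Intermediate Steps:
Y(k) = 1/k
o(L) = 4/9 (o(L) = -⅑*(-4) = 4/9)
Y(-4)*(-11 + o(-2)) = (-11 + 4/9)/(-4) = -¼*(-95/9) = 95/36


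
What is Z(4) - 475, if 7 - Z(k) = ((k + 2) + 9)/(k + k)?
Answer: -3759/8 ≈ -469.88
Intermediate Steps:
Z(k) = 7 - (11 + k)/(2*k) (Z(k) = 7 - ((k + 2) + 9)/(k + k) = 7 - ((2 + k) + 9)/(2*k) = 7 - (11 + k)*1/(2*k) = 7 - (11 + k)/(2*k))
Z(4) - 475 = (½)*(-11 + 13*4)/4 - 475 = (½)*(¼)*(-11 + 52) - 475 = (½)*(¼)*41 - 475 = 41/8 - 475 = -3759/8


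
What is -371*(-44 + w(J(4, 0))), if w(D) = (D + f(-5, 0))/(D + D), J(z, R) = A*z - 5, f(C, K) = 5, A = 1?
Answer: 17066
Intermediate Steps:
J(z, R) = -5 + z (J(z, R) = 1*z - 5 = z - 5 = -5 + z)
w(D) = (5 + D)/(2*D) (w(D) = (D + 5)/(D + D) = (5 + D)/((2*D)) = (5 + D)*(1/(2*D)) = (5 + D)/(2*D))
-371*(-44 + w(J(4, 0))) = -371*(-44 + (5 + (-5 + 4))/(2*(-5 + 4))) = -371*(-44 + (½)*(5 - 1)/(-1)) = -371*(-44 + (½)*(-1)*4) = -371*(-44 - 2) = -371*(-46) = 17066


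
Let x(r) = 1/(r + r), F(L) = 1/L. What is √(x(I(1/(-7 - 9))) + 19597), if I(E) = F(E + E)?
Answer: 63*√79/4 ≈ 139.99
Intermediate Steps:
I(E) = 1/(2*E) (I(E) = 1/(E + E) = 1/(2*E))
x(r) = 1/(2*r)
√(x(I(1/(-7 - 9))) + 19597) = √(1/(2*((1/(2*(1/(-7 - 9)))))) + 19597) = √(1/(2*((1/(2*(1/(-16)))))) + 19597) = √(1/(2*((1/(2*(-1/16))))) + 19597) = √(1/(2*(((½)*(-16)))) + 19597) = √((½)/(-8) + 19597) = √((½)*(-⅛) + 19597) = √(-1/16 + 19597) = √(313551/16) = 63*√79/4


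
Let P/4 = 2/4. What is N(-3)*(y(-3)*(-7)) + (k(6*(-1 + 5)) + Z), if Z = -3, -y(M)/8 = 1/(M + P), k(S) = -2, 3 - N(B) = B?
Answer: -341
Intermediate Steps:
N(B) = 3 - B
P = 2 (P = 4*(2/4) = 4*(2*(¼)) = 4*(½) = 2)
y(M) = -8/(2 + M) (y(M) = -8/(M + 2) = -8/(2 + M))
N(-3)*(y(-3)*(-7)) + (k(6*(-1 + 5)) + Z) = (3 - 1*(-3))*(-8/(2 - 3)*(-7)) + (-2 - 3) = (3 + 3)*(-8/(-1)*(-7)) - 5 = 6*(-8*(-1)*(-7)) - 5 = 6*(8*(-7)) - 5 = 6*(-56) - 5 = -336 - 5 = -341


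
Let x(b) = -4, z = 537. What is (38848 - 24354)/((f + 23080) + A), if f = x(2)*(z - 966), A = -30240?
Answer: -7247/2722 ≈ -2.6624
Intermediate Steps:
f = 1716 (f = -4*(537 - 966) = -4*(-429) = 1716)
(38848 - 24354)/((f + 23080) + A) = (38848 - 24354)/((1716 + 23080) - 30240) = 14494/(24796 - 30240) = 14494/(-5444) = 14494*(-1/5444) = -7247/2722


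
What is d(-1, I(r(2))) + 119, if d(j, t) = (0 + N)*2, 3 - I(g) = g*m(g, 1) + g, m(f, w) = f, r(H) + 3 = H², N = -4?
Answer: 111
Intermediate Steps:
r(H) = -3 + H²
I(g) = 3 - g - g² (I(g) = 3 - (g*g + g) = 3 - (g² + g) = 3 - (g + g²) = 3 + (-g - g²) = 3 - g - g²)
d(j, t) = -8 (d(j, t) = (0 - 4)*2 = -4*2 = -8)
d(-1, I(r(2))) + 119 = -8 + 119 = 111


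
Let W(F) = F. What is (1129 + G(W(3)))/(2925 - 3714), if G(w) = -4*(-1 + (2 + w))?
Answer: -371/263 ≈ -1.4106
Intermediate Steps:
G(w) = -4 - 4*w (G(w) = -4*(1 + w) = -4 - 4*w)
(1129 + G(W(3)))/(2925 - 3714) = (1129 + (-4 - 4*3))/(2925 - 3714) = (1129 + (-4 - 12))/(-789) = (1129 - 16)*(-1/789) = 1113*(-1/789) = -371/263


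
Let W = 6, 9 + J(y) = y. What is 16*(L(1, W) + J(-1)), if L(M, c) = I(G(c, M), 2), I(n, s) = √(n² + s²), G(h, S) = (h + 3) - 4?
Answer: -160 + 16*√29 ≈ -73.837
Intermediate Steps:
J(y) = -9 + y
G(h, S) = -1 + h (G(h, S) = (3 + h) - 4 = -1 + h)
L(M, c) = √(4 + (-1 + c)²) (L(M, c) = √((-1 + c)² + 2²) = √((-1 + c)² + 4) = √(4 + (-1 + c)²))
16*(L(1, W) + J(-1)) = 16*(√(4 + (-1 + 6)²) + (-9 - 1)) = 16*(√(4 + 5²) - 10) = 16*(√(4 + 25) - 10) = 16*(√29 - 10) = 16*(-10 + √29) = -160 + 16*√29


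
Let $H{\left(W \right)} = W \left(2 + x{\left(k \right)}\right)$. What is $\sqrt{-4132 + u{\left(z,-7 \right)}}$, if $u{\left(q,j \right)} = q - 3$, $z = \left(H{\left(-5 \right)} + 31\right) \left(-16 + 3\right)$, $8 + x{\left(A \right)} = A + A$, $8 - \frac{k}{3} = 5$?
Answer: $i \sqrt{3758} \approx 61.303 i$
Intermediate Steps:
$k = 9$ ($k = 24 - 15 = 9$)
$x{\left(A \right)} = -8 + 2 A$ ($x{\left(A \right)} = -8 + \left(A + A\right) = -8 + 2 A$)
$H{\left(W \right)} = 12 W$ ($H{\left(W \right)} = W \left(2 + \left(-8 + 2 \cdot 9\right)\right) = W \left(2 + \left(-8 + 18\right)\right) = W \left(2 + 10\right) = W 12 = 12 W$)
$z = 377$ ($z = \left(12 \left(-5\right) + 31\right) \left(-16 + 3\right) = \left(-60 + 31\right) \left(-13\right) = \left(-29\right) \left(-13\right) = 377$)
$u{\left(q,j \right)} = -3 + q$
$\sqrt{-4132 + u{\left(z,-7 \right)}} = \sqrt{-4132 + \left(-3 + 377\right)} = \sqrt{-4132 + 374} = \sqrt{-3758} = i \sqrt{3758}$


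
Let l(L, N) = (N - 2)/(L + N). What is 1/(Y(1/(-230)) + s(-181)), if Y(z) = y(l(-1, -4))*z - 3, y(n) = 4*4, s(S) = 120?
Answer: 115/13447 ≈ 0.0085521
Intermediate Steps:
l(L, N) = (-2 + N)/(L + N)
y(n) = 16
Y(z) = -3 + 16*z (Y(z) = 16*z - 3 = -3 + 16*z)
1/(Y(1/(-230)) + s(-181)) = 1/((-3 + 16/(-230)) + 120) = 1/((-3 + 16*(-1/230)) + 120) = 1/((-3 - 8/115) + 120) = 1/(-353/115 + 120) = 1/(13447/115) = 115/13447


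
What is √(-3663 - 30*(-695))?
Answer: √17187 ≈ 131.10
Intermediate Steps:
√(-3663 - 30*(-695)) = √(-3663 + 20850) = √17187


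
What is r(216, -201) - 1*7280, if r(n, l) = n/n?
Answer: -7279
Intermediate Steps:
r(n, l) = 1
r(216, -201) - 1*7280 = 1 - 1*7280 = 1 - 7280 = -7279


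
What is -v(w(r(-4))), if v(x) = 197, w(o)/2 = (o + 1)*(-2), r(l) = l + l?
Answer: -197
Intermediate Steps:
r(l) = 2*l
w(o) = -4 - 4*o (w(o) = 2*((o + 1)*(-2)) = 2*((1 + o)*(-2)) = 2*(-2 - 2*o) = -4 - 4*o)
-v(w(r(-4))) = -1*197 = -197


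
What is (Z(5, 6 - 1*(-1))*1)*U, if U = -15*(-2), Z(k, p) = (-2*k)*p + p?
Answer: -1890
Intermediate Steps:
Z(k, p) = p - 2*k*p (Z(k, p) = -2*k*p + p = p - 2*k*p)
U = 30
(Z(5, 6 - 1*(-1))*1)*U = (((6 - 1*(-1))*(1 - 2*5))*1)*30 = (((6 + 1)*(1 - 10))*1)*30 = ((7*(-9))*1)*30 = -63*1*30 = -63*30 = -1890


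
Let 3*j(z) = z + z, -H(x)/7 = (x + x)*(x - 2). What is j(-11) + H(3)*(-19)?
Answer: 2372/3 ≈ 790.67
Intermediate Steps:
H(x) = -14*x*(-2 + x) (H(x) = -7*(x + x)*(x - 2) = -7*2*x*(-2 + x) = -14*x*(-2 + x))
j(z) = 2*z/3 (j(z) = (z + z)/3 = (2*z)/3 = 2*z/3)
j(-11) + H(3)*(-19) = (⅔)*(-11) + (14*3*(2 - 1*3))*(-19) = -22/3 + (14*3*(2 - 3))*(-19) = -22/3 + (14*3*(-1))*(-19) = -22/3 - 42*(-19) = -22/3 + 798 = 2372/3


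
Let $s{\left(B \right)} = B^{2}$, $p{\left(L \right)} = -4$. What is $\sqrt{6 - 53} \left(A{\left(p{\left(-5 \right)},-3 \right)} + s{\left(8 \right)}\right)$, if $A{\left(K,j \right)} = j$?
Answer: $61 i \sqrt{47} \approx 418.19 i$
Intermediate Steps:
$\sqrt{6 - 53} \left(A{\left(p{\left(-5 \right)},-3 \right)} + s{\left(8 \right)}\right) = \sqrt{6 - 53} \left(-3 + 8^{2}\right) = \sqrt{-47} \left(-3 + 64\right) = i \sqrt{47} \cdot 61 = 61 i \sqrt{47}$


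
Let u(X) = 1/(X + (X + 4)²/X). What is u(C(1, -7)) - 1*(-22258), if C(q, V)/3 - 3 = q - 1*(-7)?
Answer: 54710197/2458 ≈ 22258.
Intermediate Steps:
C(q, V) = 30 + 3*q (C(q, V) = 9 + 3*(q - 1*(-7)) = 9 + 3*(q + 7) = 9 + 3*(7 + q) = 9 + (21 + 3*q) = 30 + 3*q)
u(X) = 1/(X + (4 + X)²/X)
u(C(1, -7)) - 1*(-22258) = (30 + 3*1)/((30 + 3*1)² + (4 + (30 + 3*1))²) - 1*(-22258) = (30 + 3)/((30 + 3)² + (4 + (30 + 3))²) + 22258 = 33/(33² + (4 + 33)²) + 22258 = 33/(1089 + 37²) + 22258 = 33/(1089 + 1369) + 22258 = 33/2458 + 22258 = 54710197/2458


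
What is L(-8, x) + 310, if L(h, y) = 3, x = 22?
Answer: 313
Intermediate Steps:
L(-8, x) + 310 = 3 + 310 = 313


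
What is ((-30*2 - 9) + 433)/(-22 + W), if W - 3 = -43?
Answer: -182/31 ≈ -5.8710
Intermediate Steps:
W = -40 (W = 3 - 43 = -40)
((-30*2 - 9) + 433)/(-22 + W) = ((-30*2 - 9) + 433)/(-22 - 40) = ((-10*6 - 9) + 433)/(-62) = ((-60 - 9) + 433)*(-1/62) = (-69 + 433)*(-1/62) = 364*(-1/62) = -182/31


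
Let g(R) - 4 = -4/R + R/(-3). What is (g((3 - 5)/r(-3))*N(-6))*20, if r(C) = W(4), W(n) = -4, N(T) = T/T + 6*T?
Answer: 8750/3 ≈ 2916.7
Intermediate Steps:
N(T) = 1 + 6*T
r(C) = -4
g(R) = 4 - 4/R - R/3 (g(R) = 4 + (-4/R + R/(-3)) = 4 + (-4/R + R*(-⅓)) = 4 + (-4/R - R/3) = 4 - 4/R - R/3)
(g((3 - 5)/r(-3))*N(-6))*20 = ((4 - 4*(-4/(3 - 5)) - (3 - 5)/(3*(-4)))*(1 + 6*(-6)))*20 = ((4 - 4/((-2*(-¼))) - (-2)*(-1)/(3*4))*(1 - 36))*20 = ((4 - 4/½ - ⅓*½)*(-35))*20 = ((4 - 4*2 - ⅙)*(-35))*20 = ((4 - 8 - ⅙)*(-35))*20 = -25/6*(-35)*20 = (875/6)*20 = 8750/3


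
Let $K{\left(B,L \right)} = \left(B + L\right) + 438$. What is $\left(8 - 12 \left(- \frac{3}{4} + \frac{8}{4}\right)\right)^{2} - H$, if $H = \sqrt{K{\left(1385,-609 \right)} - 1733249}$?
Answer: $49 - i \sqrt{1732035} \approx 49.0 - 1316.1 i$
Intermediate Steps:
$K{\left(B,L \right)} = 438 + B + L$
$H = i \sqrt{1732035}$ ($H = \sqrt{\left(438 + 1385 - 609\right) - 1733249} = \sqrt{1214 - 1733249} = \sqrt{-1732035} = i \sqrt{1732035} \approx 1316.1 i$)
$\left(8 - 12 \left(- \frac{3}{4} + \frac{8}{4}\right)\right)^{2} - H = \left(8 - 12 \left(- \frac{3}{4} + \frac{8}{4}\right)\right)^{2} - i \sqrt{1732035} = \left(8 - 12 \left(\left(-3\right) \frac{1}{4} + 8 \cdot \frac{1}{4}\right)\right)^{2} - i \sqrt{1732035} = \left(8 - 12 \left(- \frac{3}{4} + 2\right)\right)^{2} - i \sqrt{1732035} = \left(8 - 15\right)^{2} - i \sqrt{1732035} = \left(-7\right)^{2} - i \sqrt{1732035} = 49 - i \sqrt{1732035}$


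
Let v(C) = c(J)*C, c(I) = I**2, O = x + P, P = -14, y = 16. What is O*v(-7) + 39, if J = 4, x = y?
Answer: -185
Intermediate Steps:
x = 16
O = 2 (O = 16 - 14 = 2)
v(C) = 16*C (v(C) = 4**2*C = 16*C)
O*v(-7) + 39 = 2*(16*(-7)) + 39 = 2*(-112) + 39 = -224 + 39 = -185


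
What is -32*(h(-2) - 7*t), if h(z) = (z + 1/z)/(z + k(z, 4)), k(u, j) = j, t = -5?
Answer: -1080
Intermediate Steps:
h(z) = (z + 1/z)/(4 + z) (h(z) = (z + 1/z)/(z + 4) = (z + 1/z)/(4 + z))
-32*(h(-2) - 7*t) = -32*((1 + (-2)**2)/((-2)*(4 - 2)) - 7*(-5)) = -32*(-1/2*(1 + 4)/2 + 35) = -32*(-1/2*1/2*5 + 35) = -32*(-5/4 + 35) = -32*135/4 = -1080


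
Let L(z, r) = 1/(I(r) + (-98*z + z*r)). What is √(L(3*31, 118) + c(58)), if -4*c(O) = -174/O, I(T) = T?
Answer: √2936341/1978 ≈ 0.86632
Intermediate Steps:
c(O) = 87/(2*O) (c(O) = -(-87)/(2*O) = 87/(2*O))
L(z, r) = 1/(r - 98*z + r*z) (L(z, r) = 1/(r + (-98*z + z*r)) = 1/(r + (-98*z + r*z)) = 1/(r - 98*z + r*z))
√(L(3*31, 118) + c(58)) = √(1/(118 - 294*31 + 118*(3*31)) + (87/2)/58) = √(1/(118 - 98*93 + 118*93) + (87/2)*(1/58)) = √(1/(118 - 9114 + 10974) + ¾) = √(1/1978 + ¾) = √(2969/3956) = √2936341/1978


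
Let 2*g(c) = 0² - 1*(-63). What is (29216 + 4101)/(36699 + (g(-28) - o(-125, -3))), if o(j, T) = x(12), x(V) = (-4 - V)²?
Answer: 66634/72949 ≈ 0.91343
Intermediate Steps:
o(j, T) = 256 (o(j, T) = (4 + 12)² = 16² = 256)
g(c) = 63/2 (g(c) = (0² - 1*(-63))/2 = (0 + 63)/2 = (½)*63 = 63/2)
(29216 + 4101)/(36699 + (g(-28) - o(-125, -3))) = (29216 + 4101)/(36699 + (63/2 - 1*256)) = 33317/(36699 + (63/2 - 256)) = 33317/(36699 - 449/2) = 33317/(72949/2) = 33317*(2/72949) = 66634/72949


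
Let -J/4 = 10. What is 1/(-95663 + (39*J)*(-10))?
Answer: -1/80063 ≈ -1.2490e-5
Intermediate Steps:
J = -40 (J = -4*10 = -40)
1/(-95663 + (39*J)*(-10)) = 1/(-95663 + (39*(-40))*(-10)) = 1/(-95663 - 1560*(-10)) = 1/(-95663 + 15600) = 1/(-80063) = -1/80063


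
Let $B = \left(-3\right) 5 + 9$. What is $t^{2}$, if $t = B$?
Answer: $36$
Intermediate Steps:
$B = -6$ ($B = -15 + 9 = -6$)
$t = -6$
$t^{2} = \left(-6\right)^{2} = 36$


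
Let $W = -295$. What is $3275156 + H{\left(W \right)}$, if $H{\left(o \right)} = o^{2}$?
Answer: $3362181$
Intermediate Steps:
$3275156 + H{\left(W \right)} = 3275156 + \left(-295\right)^{2} = 3275156 + 87025 = 3362181$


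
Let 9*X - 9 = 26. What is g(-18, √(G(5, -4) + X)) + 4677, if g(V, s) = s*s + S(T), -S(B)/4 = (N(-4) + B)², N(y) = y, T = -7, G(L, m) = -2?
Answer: 37754/9 ≈ 4194.9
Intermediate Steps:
X = 35/9 (X = 1 + (⅑)*26 = 1 + 26/9 = 35/9 ≈ 3.8889)
S(B) = -4*(-4 + B)²
g(V, s) = -484 + s² (g(V, s) = s*s - 4*(-4 - 7)² = s² - 4*(-11)² = s² - 4*121 = s² - 484 = -484 + s²)
g(-18, √(G(5, -4) + X)) + 4677 = (-484 + (√(-2 + 35/9))²) + 4677 = (-484 + (√(17/9))²) + 4677 = (-484 + (√17/3)²) + 4677 = (-484 + 17/9) + 4677 = -4339/9 + 4677 = 37754/9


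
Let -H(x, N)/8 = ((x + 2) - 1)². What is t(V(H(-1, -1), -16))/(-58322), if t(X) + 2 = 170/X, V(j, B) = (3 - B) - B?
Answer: -10/204127 ≈ -4.8989e-5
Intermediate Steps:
H(x, N) = -8*(1 + x)² (H(x, N) = -8*((x + 2) - 1)² = -8*((2 + x) - 1)² = -8*(1 + x)²)
V(j, B) = 3 - 2*B
t(X) = -2 + 170/X
t(V(H(-1, -1), -16))/(-58322) = (-2 + 170/(3 - 2*(-16)))/(-58322) = (-2 + 170/(3 + 32))*(-1/58322) = (-2 + 170/35)*(-1/58322) = (-2 + 170*(1/35))*(-1/58322) = (-2 + 34/7)*(-1/58322) = (20/7)*(-1/58322) = -10/204127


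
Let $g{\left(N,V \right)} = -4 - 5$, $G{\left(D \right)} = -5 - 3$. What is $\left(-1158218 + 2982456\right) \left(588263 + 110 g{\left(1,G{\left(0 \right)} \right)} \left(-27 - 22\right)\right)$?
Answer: $1161625503974$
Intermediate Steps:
$G{\left(D \right)} = -8$
$g{\left(N,V \right)} = -9$ ($g{\left(N,V \right)} = -4 - 5 = -9$)
$\left(-1158218 + 2982456\right) \left(588263 + 110 g{\left(1,G{\left(0 \right)} \right)} \left(-27 - 22\right)\right) = \left(-1158218 + 2982456\right) \left(588263 + 110 \left(-9\right) \left(-27 - 22\right)\right) = 1824238 \left(588263 - 990 \left(-27 - 22\right)\right) = 1824238 \left(588263 - -48510\right) = 1824238 \left(588263 + 48510\right) = 1824238 \cdot 636773 = 1161625503974$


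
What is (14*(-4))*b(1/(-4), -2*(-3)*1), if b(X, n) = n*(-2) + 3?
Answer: 504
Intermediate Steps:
b(X, n) = 3 - 2*n (b(X, n) = -2*n + 3 = 3 - 2*n)
(14*(-4))*b(1/(-4), -2*(-3)*1) = (14*(-4))*(3 - 2*(-2*(-3))) = -56*(3 - 12) = -56*(-9) = 504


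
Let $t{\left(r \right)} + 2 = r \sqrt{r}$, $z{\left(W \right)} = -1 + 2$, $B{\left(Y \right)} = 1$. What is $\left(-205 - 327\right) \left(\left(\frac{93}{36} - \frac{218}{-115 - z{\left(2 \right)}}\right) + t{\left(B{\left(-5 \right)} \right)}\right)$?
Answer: $- \frac{160265}{87} \approx -1842.1$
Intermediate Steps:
$z{\left(W \right)} = 1$
$t{\left(r \right)} = -2 + r^{\frac{3}{2}}$ ($t{\left(r \right)} = -2 + r \sqrt{r} = -2 + r^{\frac{3}{2}}$)
$\left(-205 - 327\right) \left(\left(\frac{93}{36} - \frac{218}{-115 - z{\left(2 \right)}}\right) + t{\left(B{\left(-5 \right)} \right)}\right) = \left(-205 - 327\right) \left(\left(\frac{93}{36} - \frac{218}{-115 - 1}\right) - \left(2 - 1^{\frac{3}{2}}\right)\right) = - 532 \left(\left(93 \cdot \frac{1}{36} - \frac{218}{-115 - 1}\right) + \left(-2 + 1\right)\right) = - 532 \left(\left(\frac{31}{12} - \frac{218}{-116}\right) - 1\right) = - 532 \left(\left(\frac{31}{12} - - \frac{109}{58}\right) - 1\right) = - 532 \left(\left(\frac{31}{12} + \frac{109}{58}\right) - 1\right) = - 532 \left(\frac{1553}{348} - 1\right) = \left(-532\right) \frac{1205}{348} = - \frac{160265}{87}$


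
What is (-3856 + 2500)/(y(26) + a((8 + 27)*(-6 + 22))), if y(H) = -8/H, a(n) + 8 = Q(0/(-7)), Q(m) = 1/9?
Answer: 158652/959 ≈ 165.43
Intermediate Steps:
Q(m) = 1/9
a(n) = -71/9 (a(n) = -8 + 1/9 = -71/9)
(-3856 + 2500)/(y(26) + a((8 + 27)*(-6 + 22))) = (-3856 + 2500)/(-8/26 - 71/9) = -1356/(-8*1/26 - 71/9) = -1356/(-4/13 - 71/9) = -1356/(-959/117) = -1356*(-117/959) = 158652/959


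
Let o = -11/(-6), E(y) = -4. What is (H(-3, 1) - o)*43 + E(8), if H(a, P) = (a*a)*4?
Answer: 8791/6 ≈ 1465.2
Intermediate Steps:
o = 11/6 (o = -11*(-⅙) = 11/6 ≈ 1.8333)
H(a, P) = 4*a² (H(a, P) = a²*4 = 4*a²)
(H(-3, 1) - o)*43 + E(8) = (4*(-3)² - 1*11/6)*43 - 4 = (4*9 - 11/6)*43 - 4 = (36 - 11/6)*43 - 4 = (205/6)*43 - 4 = 8815/6 - 4 = 8791/6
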